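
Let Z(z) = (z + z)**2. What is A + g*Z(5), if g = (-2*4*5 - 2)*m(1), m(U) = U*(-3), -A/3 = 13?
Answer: 12561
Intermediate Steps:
A = -39 (A = -3*13 = -39)
Z(z) = 4*z**2 (Z(z) = (2*z)**2 = 4*z**2)
m(U) = -3*U
g = 126 (g = (-2*4*5 - 2)*(-3*1) = (-8*5 - 2)*(-3) = (-40 - 2)*(-3) = -42*(-3) = 126)
A + g*Z(5) = -39 + 126*(4*5**2) = -39 + 126*(4*25) = -39 + 126*100 = -39 + 12600 = 12561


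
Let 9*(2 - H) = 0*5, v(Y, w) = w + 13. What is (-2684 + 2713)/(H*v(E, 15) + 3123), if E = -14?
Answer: 29/3179 ≈ 0.0091224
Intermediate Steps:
v(Y, w) = 13 + w
H = 2 (H = 2 - 0*5 = 2 - ⅑*0 = 2 + 0 = 2)
(-2684 + 2713)/(H*v(E, 15) + 3123) = (-2684 + 2713)/(2*(13 + 15) + 3123) = 29/(2*28 + 3123) = 29/(56 + 3123) = 29/3179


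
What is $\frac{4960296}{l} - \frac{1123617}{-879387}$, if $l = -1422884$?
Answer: $- \frac{230270263927}{104272141009} \approx -2.2084$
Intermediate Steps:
$\frac{4960296}{l} - \frac{1123617}{-879387} = \frac{4960296}{-1422884} - \frac{1123617}{-879387} = 4960296 \left(- \frac{1}{1422884}\right) - - \frac{374539}{293129} = - \frac{1240074}{355721} + \frac{374539}{293129} = - \frac{230270263927}{104272141009}$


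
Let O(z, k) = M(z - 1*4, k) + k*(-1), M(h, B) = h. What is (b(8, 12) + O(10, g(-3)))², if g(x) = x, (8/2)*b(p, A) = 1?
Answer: 1369/16 ≈ 85.563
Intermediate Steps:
b(p, A) = ¼ (b(p, A) = (¼)*1 = ¼)
O(z, k) = -4 + z - k (O(z, k) = (z - 1*4) + k*(-1) = (z - 4) - k = (-4 + z) - k = -4 + z - k)
(b(8, 12) + O(10, g(-3)))² = (¼ + (-4 + 10 - 1*(-3)))² = (¼ + (-4 + 10 + 3))² = (¼ + 9)² = (37/4)² = 1369/16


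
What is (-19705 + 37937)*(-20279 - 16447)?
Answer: -669588432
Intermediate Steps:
(-19705 + 37937)*(-20279 - 16447) = 18232*(-36726) = -669588432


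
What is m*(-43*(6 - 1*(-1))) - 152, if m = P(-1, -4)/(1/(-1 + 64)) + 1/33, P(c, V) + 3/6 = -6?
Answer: 8124493/66 ≈ 1.2310e+5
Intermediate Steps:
P(c, V) = -13/2 (P(c, V) = -½ - 6 = -13/2)
m = -27025/66 (m = -13/(2*(1/(-1 + 64))) + 1/33 = -13/(2*(1/63)) + 1*(1/33) = -13/(2*1/63) + 1/33 = -13/2*63 + 1/33 = -819/2 + 1/33 = -27025/66 ≈ -409.47)
m*(-43*(6 - 1*(-1))) - 152 = -(-1162075)*(6 - 1*(-1))/66 - 152 = -(-1162075)*(6 + 1)/66 - 152 = -(-1162075)*7/66 - 152 = -27025/66*(-301) - 152 = 8134525/66 - 152 = 8124493/66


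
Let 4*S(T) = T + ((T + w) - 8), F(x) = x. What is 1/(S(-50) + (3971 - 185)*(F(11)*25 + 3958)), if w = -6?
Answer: 2/32052219 ≈ 6.2398e-8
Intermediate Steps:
S(T) = -7/2 + T/2 (S(T) = (T + ((T - 6) - 8))/4 = (T + ((-6 + T) - 8))/4 = (T + (-14 + T))/4 = (-14 + 2*T)/4 = -7/2 + T/2)
1/(S(-50) + (3971 - 185)*(F(11)*25 + 3958)) = 1/((-7/2 + (1/2)*(-50)) + (3971 - 185)*(11*25 + 3958)) = 1/((-7/2 - 25) + 3786*(275 + 3958)) = 1/(-57/2 + 3786*4233) = 1/(-57/2 + 16026138) = 1/(32052219/2) = 2/32052219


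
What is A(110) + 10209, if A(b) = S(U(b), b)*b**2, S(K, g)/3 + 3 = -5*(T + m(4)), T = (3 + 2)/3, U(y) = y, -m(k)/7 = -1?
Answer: -1671691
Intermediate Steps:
m(k) = 7 (m(k) = -7*(-1) = 7)
T = 5/3 (T = 5*(1/3) = 5/3 ≈ 1.6667)
S(K, g) = -139 (S(K, g) = -9 + 3*(-5*(5/3 + 7)) = -9 + 3*(-5*26/3) = -9 + 3*(-130/3) = -9 - 130 = -139)
A(b) = -139*b**2
A(110) + 10209 = -139*110**2 + 10209 = -139*12100 + 10209 = -1681900 + 10209 = -1671691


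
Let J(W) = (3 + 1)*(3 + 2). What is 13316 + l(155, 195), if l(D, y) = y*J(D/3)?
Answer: 17216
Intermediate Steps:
J(W) = 20 (J(W) = 4*5 = 20)
l(D, y) = 20*y (l(D, y) = y*20 = 20*y)
13316 + l(155, 195) = 13316 + 20*195 = 13316 + 3900 = 17216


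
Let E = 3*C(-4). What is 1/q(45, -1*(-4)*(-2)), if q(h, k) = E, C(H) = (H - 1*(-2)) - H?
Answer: ⅙ ≈ 0.16667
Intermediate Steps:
C(H) = 2 (C(H) = (H + 2) - H = (2 + H) - H = 2)
E = 6 (E = 3*2 = 6)
q(h, k) = 6
1/q(45, -1*(-4)*(-2)) = 1/6 = ⅙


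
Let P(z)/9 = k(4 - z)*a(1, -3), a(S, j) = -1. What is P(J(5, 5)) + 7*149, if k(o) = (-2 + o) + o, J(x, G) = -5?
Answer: 899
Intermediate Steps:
k(o) = -2 + 2*o
P(z) = -54 + 18*z (P(z) = 9*((-2 + 2*(4 - z))*(-1)) = 9*((-2 + (8 - 2*z))*(-1)) = 9*((6 - 2*z)*(-1)) = 9*(-6 + 2*z) = -54 + 18*z)
P(J(5, 5)) + 7*149 = (-54 + 18*(-5)) + 7*149 = (-54 - 90) + 1043 = -144 + 1043 = 899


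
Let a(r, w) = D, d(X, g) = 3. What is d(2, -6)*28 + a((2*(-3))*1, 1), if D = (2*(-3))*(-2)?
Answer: 96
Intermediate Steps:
D = 12 (D = -6*(-2) = 12)
a(r, w) = 12
d(2, -6)*28 + a((2*(-3))*1, 1) = 3*28 + 12 = 84 + 12 = 96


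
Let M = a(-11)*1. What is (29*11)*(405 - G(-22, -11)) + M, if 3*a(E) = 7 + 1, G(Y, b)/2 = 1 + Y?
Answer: 427787/3 ≈ 1.4260e+5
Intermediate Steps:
G(Y, b) = 2 + 2*Y (G(Y, b) = 2*(1 + Y) = 2 + 2*Y)
a(E) = 8/3 (a(E) = (7 + 1)/3 = (⅓)*8 = 8/3)
M = 8/3 (M = (8/3)*1 = 8/3 ≈ 2.6667)
(29*11)*(405 - G(-22, -11)) + M = (29*11)*(405 - (2 + 2*(-22))) + 8/3 = 319*(405 - (2 - 44)) + 8/3 = 319*(405 - 1*(-42)) + 8/3 = 319*(405 + 42) + 8/3 = 319*447 + 8/3 = 142593 + 8/3 = 427787/3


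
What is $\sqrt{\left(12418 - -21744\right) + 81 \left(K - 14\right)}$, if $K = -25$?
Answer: $\sqrt{31003} \approx 176.08$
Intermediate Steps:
$\sqrt{\left(12418 - -21744\right) + 81 \left(K - 14\right)} = \sqrt{\left(12418 - -21744\right) + 81 \left(-25 - 14\right)} = \sqrt{\left(12418 + 21744\right) + 81 \left(-25 - 14\right)} = \sqrt{34162 + 81 \left(-39\right)} = \sqrt{34162 - 3159} = \sqrt{31003}$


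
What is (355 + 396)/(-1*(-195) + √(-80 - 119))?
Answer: 146445/38224 - 751*I*√199/38224 ≈ 3.8312 - 0.27716*I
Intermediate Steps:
(355 + 396)/(-1*(-195) + √(-80 - 119)) = 751/(195 + √(-199)) = 751/(195 + I*√199)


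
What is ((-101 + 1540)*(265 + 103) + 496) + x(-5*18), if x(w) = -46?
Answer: 530002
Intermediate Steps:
((-101 + 1540)*(265 + 103) + 496) + x(-5*18) = ((-101 + 1540)*(265 + 103) + 496) - 46 = (1439*368 + 496) - 46 = (529552 + 496) - 46 = 530048 - 46 = 530002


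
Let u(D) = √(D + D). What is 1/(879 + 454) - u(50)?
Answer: -13329/1333 ≈ -9.9993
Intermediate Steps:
u(D) = √2*√D (u(D) = √(2*D) = √2*√D)
1/(879 + 454) - u(50) = 1/(879 + 454) - √2*√50 = 1/1333 - √2*5*√2 = 1/1333 - 1*10 = 1/1333 - 10 = -13329/1333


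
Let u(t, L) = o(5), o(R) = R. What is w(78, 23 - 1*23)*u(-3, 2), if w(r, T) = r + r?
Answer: 780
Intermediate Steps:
u(t, L) = 5
w(r, T) = 2*r
w(78, 23 - 1*23)*u(-3, 2) = (2*78)*5 = 156*5 = 780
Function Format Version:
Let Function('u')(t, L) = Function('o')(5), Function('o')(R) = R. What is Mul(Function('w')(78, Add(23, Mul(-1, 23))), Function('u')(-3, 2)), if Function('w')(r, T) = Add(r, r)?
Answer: 780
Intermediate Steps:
Function('u')(t, L) = 5
Function('w')(r, T) = Mul(2, r)
Mul(Function('w')(78, Add(23, Mul(-1, 23))), Function('u')(-3, 2)) = Mul(Mul(2, 78), 5) = Mul(156, 5) = 780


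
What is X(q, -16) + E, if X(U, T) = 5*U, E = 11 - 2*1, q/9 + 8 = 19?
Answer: 504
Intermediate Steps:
q = 99 (q = -72 + 9*19 = -72 + 171 = 99)
E = 9 (E = 11 - 2 = 9)
X(q, -16) + E = 5*99 + 9 = 495 + 9 = 504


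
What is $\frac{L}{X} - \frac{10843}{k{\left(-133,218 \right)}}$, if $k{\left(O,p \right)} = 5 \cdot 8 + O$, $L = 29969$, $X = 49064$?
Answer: $\frac{534788069}{4562952} \approx 117.2$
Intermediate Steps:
$k{\left(O,p \right)} = 40 + O$
$\frac{L}{X} - \frac{10843}{k{\left(-133,218 \right)}} = \frac{29969}{49064} - \frac{10843}{40 - 133} = 29969 \cdot \frac{1}{49064} - \frac{10843}{-93} = \frac{29969}{49064} - - \frac{10843}{93} = \frac{29969}{49064} + \frac{10843}{93} = \frac{534788069}{4562952}$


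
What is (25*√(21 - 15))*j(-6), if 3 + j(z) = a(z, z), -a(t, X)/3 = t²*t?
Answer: 16125*√6 ≈ 39498.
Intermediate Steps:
a(t, X) = -3*t³ (a(t, X) = -3*t²*t = -3*t³)
j(z) = -3 - 3*z³
(25*√(21 - 15))*j(-6) = (25*√(21 - 15))*(-3 - 3*(-6)³) = (25*√6)*(-3 - 3*(-216)) = (25*√6)*(-3 + 648) = (25*√6)*645 = 16125*√6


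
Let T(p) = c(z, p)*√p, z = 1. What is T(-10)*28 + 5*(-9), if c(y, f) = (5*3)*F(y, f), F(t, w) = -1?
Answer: -45 - 420*I*√10 ≈ -45.0 - 1328.2*I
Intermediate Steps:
c(y, f) = -15 (c(y, f) = (5*3)*(-1) = 15*(-1) = -15)
T(p) = -15*√p
T(-10)*28 + 5*(-9) = -15*I*√10*28 + 5*(-9) = -15*I*√10*28 - 45 = -420*I*√10 - 45 = -45 - 420*I*√10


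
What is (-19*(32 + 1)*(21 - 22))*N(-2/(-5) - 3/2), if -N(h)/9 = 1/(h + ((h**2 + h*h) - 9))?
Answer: 47025/64 ≈ 734.77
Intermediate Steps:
N(h) = -9/(-9 + h + 2*h**2) (N(h) = -9/(h + ((h**2 + h*h) - 9)) = -9/(h + ((h**2 + h**2) - 9)) = -9/(h + (2*h**2 - 9)) = -9/(h + (-9 + 2*h**2)) = -9/(-9 + h + 2*h**2))
(-19*(32 + 1)*(21 - 22))*N(-2/(-5) - 3/2) = (-19*(32 + 1)*(21 - 22))*(-9/(-9 + (-2/(-5) - 3/2) + 2*(-2/(-5) - 3/2)**2)) = (-627*(-1))*(-9/(-9 + (-2*(-1/5) - 3*1/2) + 2*(-2*(-1/5) - 3*1/2)**2)) = (-19*(-33))*(-9/(-9 + (2/5 - 3/2) + 2*(2/5 - 3/2)**2)) = 627*(-9/(-9 - 11/10 + 2*(-11/10)**2)) = 627*(-9/(-9 - 11/10 + 2*(121/100))) = 627*(-9/(-9 - 11/10 + 121/50)) = 627*(-9/(-192/25)) = 627*(-9*(-25/192)) = 627*(75/64) = 47025/64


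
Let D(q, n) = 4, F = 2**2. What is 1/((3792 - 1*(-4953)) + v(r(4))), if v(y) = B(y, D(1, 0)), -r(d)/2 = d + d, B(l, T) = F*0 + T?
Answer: 1/8749 ≈ 0.00011430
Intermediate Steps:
F = 4
B(l, T) = T (B(l, T) = 4*0 + T = 0 + T = T)
r(d) = -4*d (r(d) = -2*(d + d) = -4*d)
v(y) = 4
1/((3792 - 1*(-4953)) + v(r(4))) = 1/((3792 - 1*(-4953)) + 4) = 1/((3792 + 4953) + 4) = 1/(8745 + 4) = 1/8749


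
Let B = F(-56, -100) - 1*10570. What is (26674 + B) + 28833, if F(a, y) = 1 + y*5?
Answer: 44438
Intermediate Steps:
F(a, y) = 1 + 5*y
B = -11069 (B = (1 + 5*(-100)) - 1*10570 = (1 - 500) - 10570 = -499 - 10570 = -11069)
(26674 + B) + 28833 = (26674 - 11069) + 28833 = 15605 + 28833 = 44438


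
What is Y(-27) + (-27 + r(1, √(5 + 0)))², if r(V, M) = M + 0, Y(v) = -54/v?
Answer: 736 - 54*√5 ≈ 615.25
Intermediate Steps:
r(V, M) = M
Y(-27) + (-27 + r(1, √(5 + 0)))² = -54/(-27) + (-27 + √(5 + 0))² = -54*(-1/27) + (-27 + √5)² = 2 + (-27 + √5)²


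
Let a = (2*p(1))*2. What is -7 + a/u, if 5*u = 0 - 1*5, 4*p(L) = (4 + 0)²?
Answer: -23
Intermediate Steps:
p(L) = 4 (p(L) = (4 + 0)²/4 = (¼)*4² = (¼)*16 = 4)
a = 16 (a = (2*4)*2 = 8*2 = 16)
u = -1 (u = (0 - 1*5)/5 = (0 - 5)/5 = (⅕)*(-5) = -1)
-7 + a/u = -7 + 16/(-1) = -7 - 1*16 = -7 - 16 = -23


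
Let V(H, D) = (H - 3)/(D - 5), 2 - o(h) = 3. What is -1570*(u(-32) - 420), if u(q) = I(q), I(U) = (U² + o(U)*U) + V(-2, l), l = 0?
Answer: -1000090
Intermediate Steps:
o(h) = -1 (o(h) = 2 - 1*3 = 2 - 3 = -1)
V(H, D) = (-3 + H)/(-5 + D)
I(U) = 1 + U² - U (I(U) = (U² - U) + (-3 - 2)/(-5 + 0) = (U² - U) - 5/(-5) = (U² - U) - ⅕*(-5) = (U² - U) + 1 = 1 + U² - U)
u(q) = 1 + q² - q
-1570*(u(-32) - 420) = -1570*((1 + (-32)² - 1*(-32)) - 420) = -1570*((1 + 1024 + 32) - 420) = -1570*(1057 - 420) = -1570*637 = -1000090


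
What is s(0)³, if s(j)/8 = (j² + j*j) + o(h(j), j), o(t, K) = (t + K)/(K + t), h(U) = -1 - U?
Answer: 512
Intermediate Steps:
o(t, K) = 1 (o(t, K) = (K + t)/(K + t) = 1)
s(j) = 8 + 16*j² (s(j) = 8*((j² + j*j) + 1) = 8*((j² + j²) + 1) = 8*(2*j² + 1) = 8*(1 + 2*j²) = 8 + 16*j²)
s(0)³ = (8 + 16*0²)³ = (8 + 16*0)³ = (8 + 0)³ = 8³ = 512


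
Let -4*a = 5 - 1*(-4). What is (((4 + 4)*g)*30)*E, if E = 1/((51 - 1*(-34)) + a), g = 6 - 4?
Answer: 1920/331 ≈ 5.8006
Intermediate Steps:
a = -9/4 (a = -(5 - 1*(-4))/4 = -(5 + 4)/4 = -¼*9 = -9/4 ≈ -2.2500)
g = 2
E = 4/331 (E = 1/((51 - 1*(-34)) - 9/4) = 1/((51 + 34) - 9/4) = 1/(85 - 9/4) = 1/(331/4) = 4/331 ≈ 0.012085)
(((4 + 4)*g)*30)*E = (((4 + 4)*2)*30)*(4/331) = ((8*2)*30)*(4/331) = (16*30)*(4/331) = 480*(4/331) = 1920/331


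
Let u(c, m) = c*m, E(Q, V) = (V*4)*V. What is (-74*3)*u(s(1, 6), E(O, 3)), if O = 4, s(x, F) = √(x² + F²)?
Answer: -7992*√37 ≈ -48613.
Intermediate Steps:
s(x, F) = √(F² + x²)
E(Q, V) = 4*V² (E(Q, V) = (4*V)*V = 4*V²)
(-74*3)*u(s(1, 6), E(O, 3)) = (-74*3)*(√(6² + 1²)*(4*3²)) = -222*√(36 + 1)*4*9 = -222*√37*36 = -7992*√37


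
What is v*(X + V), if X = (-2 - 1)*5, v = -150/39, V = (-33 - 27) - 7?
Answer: 4100/13 ≈ 315.38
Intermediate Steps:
V = -67 (V = -60 - 7 = -67)
v = -50/13 (v = -150*1/39 = -50/13 ≈ -3.8462)
X = -15 (X = -3*5 = -15)
v*(X + V) = -50*(-15 - 67)/13 = -50/13*(-82) = 4100/13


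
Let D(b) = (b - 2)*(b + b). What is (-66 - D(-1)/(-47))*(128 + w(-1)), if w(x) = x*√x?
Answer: -396288/47 + 3096*I/47 ≈ -8431.7 + 65.872*I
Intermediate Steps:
D(b) = 2*b*(-2 + b) (D(b) = (-2 + b)*(2*b) = 2*b*(-2 + b))
w(x) = x^(3/2)
(-66 - D(-1)/(-47))*(128 + w(-1)) = (-66 - 2*(-1)*(-2 - 1)/(-47))*(128 + (-1)^(3/2)) = (-66 - 2*(-1)*(-3)*(-1)/47)*(128 - I) = (-66 - 6*(-1)/47)*(128 - I) = (-66 - 1*(-6/47))*(128 - I) = (-66 + 6/47)*(128 - I) = -3096*(128 - I)/47 = -396288/47 + 3096*I/47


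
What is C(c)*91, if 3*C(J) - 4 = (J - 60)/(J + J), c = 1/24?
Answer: -43407/2 ≈ -21704.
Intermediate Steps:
c = 1/24 ≈ 0.041667
C(J) = 4/3 + (-60 + J)/(6*J) (C(J) = 4/3 + ((J - 60)/(J + J))/3 = 4/3 + ((-60 + J)/((2*J)))/3 = 4/3 + ((-60 + J)*(1/(2*J)))/3 = 4/3 + ((-60 + J)/(2*J))/3 = 4/3 + (-60 + J)/(6*J))
C(c)*91 = (3/2 - 10/1/24)*91 = (3/2 - 10*24)*91 = (3/2 - 240)*91 = -477/2*91 = -43407/2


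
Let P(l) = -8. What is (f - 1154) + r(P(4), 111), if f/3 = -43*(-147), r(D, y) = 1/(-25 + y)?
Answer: 1531575/86 ≈ 17809.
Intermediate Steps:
f = 18963 (f = 3*(-43*(-147)) = 3*6321 = 18963)
(f - 1154) + r(P(4), 111) = (18963 - 1154) + 1/(-25 + 111) = 17809 + 1/86 = 1531575/86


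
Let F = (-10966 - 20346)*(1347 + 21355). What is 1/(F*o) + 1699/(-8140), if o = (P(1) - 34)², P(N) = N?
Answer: -29891210970641/143210392760160 ≈ -0.20872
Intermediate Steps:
F = -710845024 (F = -31312*22702 = -710845024)
o = 1089 (o = (1 - 34)² = (-33)² = 1089)
1/(F*o) + 1699/(-8140) = 1/(-710845024*1089) + 1699/(-8140) = -1/710845024*1/1089 + 1699*(-1/8140) = -1/774110231136 - 1699/8140 = -29891210970641/143210392760160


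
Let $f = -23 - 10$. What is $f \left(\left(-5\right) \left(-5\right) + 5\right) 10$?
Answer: $-9900$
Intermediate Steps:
$f = -33$ ($f = -23 - 10 = -33$)
$f \left(\left(-5\right) \left(-5\right) + 5\right) 10 = - 33 \left(\left(-5\right) \left(-5\right) + 5\right) 10 = - 33 \left(25 + 5\right) 10 = \left(-33\right) 30 \cdot 10 = \left(-990\right) 10 = -9900$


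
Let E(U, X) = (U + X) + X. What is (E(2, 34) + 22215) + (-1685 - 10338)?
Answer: 10262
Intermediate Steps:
E(U, X) = U + 2*X
(E(2, 34) + 22215) + (-1685 - 10338) = ((2 + 2*34) + 22215) + (-1685 - 10338) = ((2 + 68) + 22215) - 12023 = (70 + 22215) - 12023 = 22285 - 12023 = 10262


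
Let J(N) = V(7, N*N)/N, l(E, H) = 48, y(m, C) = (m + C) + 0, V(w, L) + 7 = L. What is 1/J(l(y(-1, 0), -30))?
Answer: 48/2297 ≈ 0.020897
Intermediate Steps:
V(w, L) = -7 + L
y(m, C) = C + m (y(m, C) = (C + m) + 0 = C + m)
J(N) = (-7 + N²)/N (J(N) = (-7 + N*N)/N = (-7 + N²)/N)
1/J(l(y(-1, 0), -30)) = 1/(48 - 7/48) = 1/(2297/48) = 48/2297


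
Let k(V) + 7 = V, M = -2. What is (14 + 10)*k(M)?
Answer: -216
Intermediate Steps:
k(V) = -7 + V
(14 + 10)*k(M) = (14 + 10)*(-7 - 2) = 24*(-9) = -216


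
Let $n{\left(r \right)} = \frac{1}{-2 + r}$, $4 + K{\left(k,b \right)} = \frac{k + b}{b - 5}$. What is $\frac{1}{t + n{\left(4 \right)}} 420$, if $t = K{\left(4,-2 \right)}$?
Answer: $- \frac{5880}{53} \approx -110.94$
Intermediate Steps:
$K{\left(k,b \right)} = -4 + \frac{b + k}{-5 + b}$ ($K{\left(k,b \right)} = -4 + \frac{k + b}{b - 5} = -4 + \frac{b + k}{-5 + b}$)
$t = - \frac{30}{7}$ ($t = \frac{20 + 4 - -6}{-5 - 2} = \frac{20 + 4 + 6}{-7} = \left(- \frac{1}{7}\right) 30 = - \frac{30}{7} \approx -4.2857$)
$\frac{1}{t + n{\left(4 \right)}} 420 = \frac{1}{- \frac{30}{7} + \frac{1}{-2 + 4}} \cdot 420 = \frac{1}{- \frac{30}{7} + \frac{1}{2}} \cdot 420 = \frac{1}{- \frac{53}{14}} \cdot 420 = \left(- \frac{14}{53}\right) 420 = - \frac{5880}{53}$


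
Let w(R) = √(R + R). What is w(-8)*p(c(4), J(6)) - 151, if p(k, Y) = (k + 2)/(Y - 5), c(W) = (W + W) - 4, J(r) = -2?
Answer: -151 - 24*I/7 ≈ -151.0 - 3.4286*I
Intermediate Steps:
w(R) = √2*√R (w(R) = √(2*R) = √2*√R)
c(W) = -4 + 2*W (c(W) = 2*W - 4 = -4 + 2*W)
p(k, Y) = (2 + k)/(-5 + Y)
w(-8)*p(c(4), J(6)) - 151 = (√2*√(-8))*((2 + (-4 + 2*4))/(-5 - 2)) - 151 = (√2*(2*I*√2))*((2 + (-4 + 8))/(-7)) - 151 = (4*I)*(-(2 + 4)/7) - 151 = (4*I)*(-⅐*6) - 151 = (4*I)*(-6/7) - 151 = -24*I/7 - 151 = -151 - 24*I/7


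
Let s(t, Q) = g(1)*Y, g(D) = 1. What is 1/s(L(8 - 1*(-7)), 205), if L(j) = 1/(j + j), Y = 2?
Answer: ½ ≈ 0.50000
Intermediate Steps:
L(j) = 1/(2*j)
s(t, Q) = 2 (s(t, Q) = 1*2 = 2)
1/s(L(8 - 1*(-7)), 205) = 1/2 = ½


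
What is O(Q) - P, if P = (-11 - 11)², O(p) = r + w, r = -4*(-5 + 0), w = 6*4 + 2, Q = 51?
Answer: -438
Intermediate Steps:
w = 26 (w = 24 + 2 = 26)
r = 20 (r = -4*(-5) = 20)
O(p) = 46 (O(p) = 20 + 26 = 46)
P = 484 (P = (-22)² = 484)
O(Q) - P = 46 - 1*484 = 46 - 484 = -438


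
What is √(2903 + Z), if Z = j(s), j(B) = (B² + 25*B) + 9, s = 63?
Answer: 2*√2114 ≈ 91.957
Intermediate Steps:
j(B) = 9 + B² + 25*B
Z = 5553 (Z = 9 + 63² + 25*63 = 9 + 3969 + 1575 = 5553)
√(2903 + Z) = √(2903 + 5553) = √8456 = 2*√2114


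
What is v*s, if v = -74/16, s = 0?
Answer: 0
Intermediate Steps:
v = -37/8 (v = -74*1/16 = -37/8 ≈ -4.6250)
v*s = -37/8*0 = 0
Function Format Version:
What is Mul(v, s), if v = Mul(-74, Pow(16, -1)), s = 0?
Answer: 0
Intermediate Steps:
v = Rational(-37, 8) (v = Mul(-74, Rational(1, 16)) = Rational(-37, 8) ≈ -4.6250)
Mul(v, s) = Mul(Rational(-37, 8), 0) = 0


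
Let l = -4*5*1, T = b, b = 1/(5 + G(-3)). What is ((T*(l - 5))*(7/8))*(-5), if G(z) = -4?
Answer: 875/8 ≈ 109.38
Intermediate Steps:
b = 1 (b = 1/(5 - 4) = 1/1 = 1)
T = 1
l = -20 (l = -20*1 = -20)
((T*(l - 5))*(7/8))*(-5) = ((1*(-20 - 5))*(7/8))*(-5) = ((1*(-25))*(7*(1/8)))*(-5) = -25*7/8*(-5) = -175/8*(-5) = 875/8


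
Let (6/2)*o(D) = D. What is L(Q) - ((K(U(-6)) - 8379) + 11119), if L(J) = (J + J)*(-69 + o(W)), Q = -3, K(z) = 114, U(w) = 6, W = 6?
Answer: -2452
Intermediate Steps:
o(D) = D/3
L(J) = -134*J (L(J) = (J + J)*(-69 + (⅓)*6) = (2*J)*(-69 + 2) = (2*J)*(-67) = -134*J)
L(Q) - ((K(U(-6)) - 8379) + 11119) = -134*(-3) - ((114 - 8379) + 11119) = 402 - (-8265 + 11119) = 402 - 1*2854 = 402 - 2854 = -2452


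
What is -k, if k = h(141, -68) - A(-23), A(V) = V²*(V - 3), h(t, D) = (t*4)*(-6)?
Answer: -10370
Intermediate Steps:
h(t, D) = -24*t (h(t, D) = (4*t)*(-6) = -24*t)
A(V) = V²*(-3 + V)
k = 10370 (k = -24*141 - (-23)²*(-3 - 23) = -3384 - 529*(-26) = -3384 - 1*(-13754) = -3384 + 13754 = 10370)
-k = -1*10370 = -10370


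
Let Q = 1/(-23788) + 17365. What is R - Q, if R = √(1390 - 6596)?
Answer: -413078619/23788 + I*√5206 ≈ -17365.0 + 72.153*I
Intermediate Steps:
Q = 413078619/23788 (Q = -1/23788 + 17365 = 413078619/23788 ≈ 17365.)
R = I*√5206 (R = √(-5206) = I*√5206 ≈ 72.153*I)
R - Q = I*√5206 - 1*413078619/23788 = I*√5206 - 413078619/23788 = -413078619/23788 + I*√5206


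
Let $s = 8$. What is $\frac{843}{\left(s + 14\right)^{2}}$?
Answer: $\frac{843}{484} \approx 1.7417$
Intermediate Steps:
$\frac{843}{\left(s + 14\right)^{2}} = \frac{843}{\left(8 + 14\right)^{2}} = \frac{843}{22^{2}} = \frac{843}{484}$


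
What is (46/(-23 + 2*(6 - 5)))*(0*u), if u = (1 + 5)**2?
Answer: 0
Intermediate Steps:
u = 36 (u = 6**2 = 36)
(46/(-23 + 2*(6 - 5)))*(0*u) = (46/(-23 + 2*(6 - 5)))*(0*36) = (46/(-23 + 2*1))*0 = (46/(-23 + 2))*0 = (46/(-21))*0 = -1/21*46*0 = -46/21*0 = 0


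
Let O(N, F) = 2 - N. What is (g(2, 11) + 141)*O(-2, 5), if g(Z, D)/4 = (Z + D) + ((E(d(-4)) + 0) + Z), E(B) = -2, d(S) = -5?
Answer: 772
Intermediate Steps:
g(Z, D) = -8 + 4*D + 8*Z (g(Z, D) = 4*((Z + D) + ((-2 + 0) + Z)) = 4*((D + Z) + (-2 + Z)) = 4*(-2 + D + 2*Z) = -8 + 4*D + 8*Z)
(g(2, 11) + 141)*O(-2, 5) = ((-8 + 4*11 + 8*2) + 141)*(2 - 1*(-2)) = ((-8 + 44 + 16) + 141)*(2 + 2) = (52 + 141)*4 = 193*4 = 772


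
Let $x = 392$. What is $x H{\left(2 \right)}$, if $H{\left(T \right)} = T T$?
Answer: $1568$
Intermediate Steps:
$H{\left(T \right)} = T^{2}$
$x H{\left(2 \right)} = 392 \cdot 2^{2} = 392 \cdot 4 = 1568$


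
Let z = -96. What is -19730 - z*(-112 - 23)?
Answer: -32690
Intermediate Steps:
-19730 - z*(-112 - 23) = -19730 - (-96)*(-112 - 23) = -19730 - (-96)*(-135) = -19730 - 1*12960 = -19730 - 12960 = -32690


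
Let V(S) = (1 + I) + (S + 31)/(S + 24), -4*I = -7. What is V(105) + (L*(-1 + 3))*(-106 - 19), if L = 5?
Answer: -643037/516 ≈ -1246.2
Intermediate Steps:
I = 7/4 (I = -¼*(-7) = 7/4 ≈ 1.7500)
V(S) = 11/4 + (31 + S)/(24 + S) (V(S) = (1 + 7/4) + (S + 31)/(S + 24) = 11/4 + (31 + S)/(24 + S))
V(105) + (L*(-1 + 3))*(-106 - 19) = (388 + 15*105)/(4*(24 + 105)) + (5*(-1 + 3))*(-106 - 19) = (¼)*(388 + 1575)/129 + (5*2)*(-125) = (¼)*(1/129)*1963 + 10*(-125) = 1963/516 - 1250 = -643037/516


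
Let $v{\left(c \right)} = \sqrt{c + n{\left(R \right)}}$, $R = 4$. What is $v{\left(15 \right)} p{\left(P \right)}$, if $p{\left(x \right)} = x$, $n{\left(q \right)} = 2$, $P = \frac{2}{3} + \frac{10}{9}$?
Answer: $\frac{16 \sqrt{17}}{9} \approx 7.33$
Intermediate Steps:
$P = \frac{16}{9}$ ($P = 2 \cdot \frac{1}{3} + 10 \cdot \frac{1}{9} = \frac{2}{3} + \frac{10}{9} = \frac{16}{9} \approx 1.7778$)
$v{\left(c \right)} = \sqrt{2 + c}$ ($v{\left(c \right)} = \sqrt{c + 2} = \sqrt{2 + c}$)
$v{\left(15 \right)} p{\left(P \right)} = \sqrt{2 + 15} \cdot \frac{16}{9} = \sqrt{17} \cdot \frac{16}{9} = \frac{16 \sqrt{17}}{9}$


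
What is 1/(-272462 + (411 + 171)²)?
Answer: 1/66262 ≈ 1.5092e-5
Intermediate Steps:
1/(-272462 + (411 + 171)²) = 1/(-272462 + 582²) = 1/(-272462 + 338724) = 1/66262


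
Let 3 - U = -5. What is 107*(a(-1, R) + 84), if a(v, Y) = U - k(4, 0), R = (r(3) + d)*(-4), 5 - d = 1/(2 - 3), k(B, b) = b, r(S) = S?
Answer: 9844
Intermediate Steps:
U = 8 (U = 3 - 1*(-5) = 3 + 5 = 8)
d = 6 (d = 5 - 1/(2 - 3) = 5 - 1/(-1) = 5 - 1*(-1) = 5 + 1 = 6)
R = -36 (R = (3 + 6)*(-4) = 9*(-4) = -36)
a(v, Y) = 8 (a(v, Y) = 8 - 1*0 = 8 + 0 = 8)
107*(a(-1, R) + 84) = 107*(8 + 84) = 107*92 = 9844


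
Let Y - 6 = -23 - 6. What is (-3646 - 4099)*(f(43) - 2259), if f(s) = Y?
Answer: 17674090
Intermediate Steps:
Y = -23 (Y = 6 + (-23 - 6) = 6 - 29 = -23)
f(s) = -23
(-3646 - 4099)*(f(43) - 2259) = (-3646 - 4099)*(-23 - 2259) = -7745*(-2282) = 17674090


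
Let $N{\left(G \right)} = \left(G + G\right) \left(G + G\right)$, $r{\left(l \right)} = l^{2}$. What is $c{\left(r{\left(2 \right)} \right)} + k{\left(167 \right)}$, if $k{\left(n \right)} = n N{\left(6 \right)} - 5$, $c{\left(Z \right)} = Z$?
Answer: $24047$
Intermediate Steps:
$N{\left(G \right)} = 4 G^{2}$ ($N{\left(G \right)} = 2 G 2 G = 4 G^{2}$)
$k{\left(n \right)} = -5 + 144 n$ ($k{\left(n \right)} = n 4 \cdot 6^{2} - 5 = n 4 \cdot 36 - 5 = n 144 - 5 = 144 n - 5 = -5 + 144 n$)
$c{\left(r{\left(2 \right)} \right)} + k{\left(167 \right)} = 2^{2} + \left(-5 + 144 \cdot 167\right) = 4 + \left(-5 + 24048\right) = 4 + 24043 = 24047$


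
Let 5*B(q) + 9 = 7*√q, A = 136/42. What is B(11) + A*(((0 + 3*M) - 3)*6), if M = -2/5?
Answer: -417/5 + 7*√11/5 ≈ -78.757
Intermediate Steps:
A = 68/21 (A = 136*(1/42) = 68/21 ≈ 3.2381)
M = -⅖ (M = -2*⅕ = -⅖ ≈ -0.40000)
B(q) = -9/5 + 7*√q/5 (B(q) = -9/5 + (7*√q)/5 = -9/5 + 7*√q/5)
B(11) + A*(((0 + 3*M) - 3)*6) = (-9/5 + 7*√11/5) + 68*(((0 + 3*(-⅖)) - 3)*6)/21 = (-9/5 + 7*√11/5) + 68*(((0 - 6/5) - 3)*6)/21 = (-9/5 + 7*√11/5) + 68*((-6/5 - 3)*6)/21 = (-9/5 + 7*√11/5) + 68*(-21/5*6)/21 = (-9/5 + 7*√11/5) + (68/21)*(-126/5) = (-9/5 + 7*√11/5) - 408/5 = -417/5 + 7*√11/5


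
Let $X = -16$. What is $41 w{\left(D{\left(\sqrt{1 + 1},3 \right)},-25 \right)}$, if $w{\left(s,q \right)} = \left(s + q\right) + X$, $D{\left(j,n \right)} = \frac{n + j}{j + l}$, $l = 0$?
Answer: $-1640 + \frac{123 \sqrt{2}}{2} \approx -1553.0$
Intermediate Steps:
$D{\left(j,n \right)} = \frac{j + n}{j}$ ($D{\left(j,n \right)} = \frac{n + j}{j + 0} = \frac{j + n}{j}$)
$w{\left(s,q \right)} = -16 + q + s$ ($w{\left(s,q \right)} = \left(s + q\right) - 16 = \left(q + s\right) - 16 = -16 + q + s$)
$41 w{\left(D{\left(\sqrt{1 + 1},3 \right)},-25 \right)} = 41 \left(-16 - 25 + \frac{\sqrt{1 + 1} + 3}{\sqrt{1 + 1}}\right) = 41 \left(-16 - 25 + \frac{\sqrt{2} + 3}{\sqrt{2}}\right) = 41 \left(-16 - 25 + \frac{\sqrt{2}}{2} \left(3 + \sqrt{2}\right)\right) = 41 \left(-16 - 25 + \frac{\sqrt{2} \left(3 + \sqrt{2}\right)}{2}\right) = 41 \left(-41 + \frac{\sqrt{2} \left(3 + \sqrt{2}\right)}{2}\right) = -1681 + \frac{41 \sqrt{2} \left(3 + \sqrt{2}\right)}{2}$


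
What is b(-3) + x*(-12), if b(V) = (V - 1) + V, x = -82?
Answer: 977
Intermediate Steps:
b(V) = -1 + 2*V (b(V) = (-1 + V) + V = -1 + 2*V)
b(-3) + x*(-12) = (-1 + 2*(-3)) - 82*(-12) = (-1 - 6) + 984 = -7 + 984 = 977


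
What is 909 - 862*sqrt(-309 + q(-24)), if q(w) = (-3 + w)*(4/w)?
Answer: 909 - 431*I*sqrt(1218) ≈ 909.0 - 15042.0*I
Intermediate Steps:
q(w) = 4*(-3 + w)/w
909 - 862*sqrt(-309 + q(-24)) = 909 - 862*sqrt(-309 + (4 - 12/(-24))) = 909 - 862*sqrt(-309 + (4 - 12*(-1/24))) = 909 - 862*sqrt(-309 + (4 + 1/2)) = 909 - 862*sqrt(-309 + 9/2) = 909 - 431*I*sqrt(1218)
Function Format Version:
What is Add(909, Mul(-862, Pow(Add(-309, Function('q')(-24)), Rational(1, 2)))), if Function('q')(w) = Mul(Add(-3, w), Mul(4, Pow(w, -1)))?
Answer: Add(909, Mul(-431, I, Pow(1218, Rational(1, 2)))) ≈ Add(909.00, Mul(-15042., I))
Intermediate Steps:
Function('q')(w) = Mul(4, Pow(w, -1), Add(-3, w))
Add(909, Mul(-862, Pow(Add(-309, Function('q')(-24)), Rational(1, 2)))) = Add(909, Mul(-862, Pow(Add(-309, Add(4, Mul(-12, Pow(-24, -1)))), Rational(1, 2)))) = Add(909, Mul(-862, Pow(Add(-309, Add(4, Mul(-12, Rational(-1, 24)))), Rational(1, 2)))) = Add(909, Mul(-862, Pow(Add(-309, Add(4, Rational(1, 2))), Rational(1, 2)))) = Add(909, Mul(-862, Pow(Add(-309, Rational(9, 2)), Rational(1, 2)))) = Add(909, Mul(-862, Pow(Rational(-609, 2), Rational(1, 2)))) = Add(909, Mul(-862, Mul(Rational(1, 2), I, Pow(1218, Rational(1, 2))))) = Add(909, Mul(-431, I, Pow(1218, Rational(1, 2))))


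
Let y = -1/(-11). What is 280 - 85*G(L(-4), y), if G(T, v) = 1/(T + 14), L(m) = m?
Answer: 543/2 ≈ 271.50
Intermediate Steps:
y = 1/11 (y = -1*(-1/11) = 1/11 ≈ 0.090909)
G(T, v) = 1/(14 + T)
280 - 85*G(L(-4), y) = 280 - 85/(14 - 4) = 280 - 85/10 = 280 - 85*⅒ = 280 - 17/2 = 543/2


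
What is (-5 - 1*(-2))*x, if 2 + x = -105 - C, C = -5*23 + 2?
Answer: -18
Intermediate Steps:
C = -113 (C = -115 + 2 = -113)
x = 6 (x = -2 + (-105 - 1*(-113)) = -2 + (-105 + 113) = -2 + 8 = 6)
(-5 - 1*(-2))*x = (-5 - 1*(-2))*6 = (-5 + 2)*6 = -3*6 = -18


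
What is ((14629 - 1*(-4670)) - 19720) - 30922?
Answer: -31343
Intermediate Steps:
((14629 - 1*(-4670)) - 19720) - 30922 = ((14629 + 4670) - 19720) - 30922 = (19299 - 19720) - 30922 = -421 - 30922 = -31343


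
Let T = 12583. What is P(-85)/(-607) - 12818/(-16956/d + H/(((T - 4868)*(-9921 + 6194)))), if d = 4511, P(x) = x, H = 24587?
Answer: 1009241141444361375/296009880728959 ≈ 3409.5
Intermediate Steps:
P(-85)/(-607) - 12818/(-16956/d + H/(((T - 4868)*(-9921 + 6194)))) = -85/(-607) - 12818/(-16956/4511 + 24587/(((12583 - 4868)*(-9921 + 6194)))) = -85*(-1/607) - 12818/(-16956*1/4511 + 24587/((7715*(-3727)))) = 85/607 - 12818/(-16956/4511 + 24587/(-28753805)) = 85/607 - 12818/(-16956/4511 + 24587*(-1/28753805)) = 85/607 - 12818/(-16956/4511 - 24587/28753805) = 85/607 - 12818/(-487660429537/129708414355) = 85/607 - 12818*(-129708414355/487660429537) = 85/607 + 1662602455202390/487660429537 = 1009241141444361375/296009880728959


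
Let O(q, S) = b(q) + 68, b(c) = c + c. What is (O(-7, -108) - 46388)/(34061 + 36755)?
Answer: -23167/35408 ≈ -0.65429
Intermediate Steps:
b(c) = 2*c
O(q, S) = 68 + 2*q (O(q, S) = 2*q + 68 = 68 + 2*q)
(O(-7, -108) - 46388)/(34061 + 36755) = ((68 + 2*(-7)) - 46388)/(34061 + 36755) = ((68 - 14) - 46388)/70816 = (54 - 46388)*(1/70816) = -46334*1/70816 = -23167/35408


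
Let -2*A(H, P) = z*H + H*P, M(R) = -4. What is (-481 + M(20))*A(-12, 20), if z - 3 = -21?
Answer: -5820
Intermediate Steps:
z = -18 (z = 3 - 21 = -18)
A(H, P) = 9*H - H*P/2 (A(H, P) = -(-18*H + H*P)/2 = 9*H - H*P/2)
(-481 + M(20))*A(-12, 20) = (-481 - 4)*((½)*(-12)*(18 - 1*20)) = -485*(-12)*(18 - 20)/2 = -485*(-12)*(-2)/2 = -485*12 = -5820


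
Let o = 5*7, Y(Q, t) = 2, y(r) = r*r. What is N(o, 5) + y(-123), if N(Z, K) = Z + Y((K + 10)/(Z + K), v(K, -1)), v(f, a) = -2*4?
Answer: 15166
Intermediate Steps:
y(r) = r**2
v(f, a) = -8
o = 35
N(Z, K) = 2 + Z (N(Z, K) = Z + 2 = 2 + Z)
N(o, 5) + y(-123) = (2 + 35) + (-123)**2 = 37 + 15129 = 15166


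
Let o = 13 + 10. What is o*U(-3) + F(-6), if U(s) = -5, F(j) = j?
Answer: -121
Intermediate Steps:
o = 23
o*U(-3) + F(-6) = 23*(-5) - 6 = -115 - 6 = -121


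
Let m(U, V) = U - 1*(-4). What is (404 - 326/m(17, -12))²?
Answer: 66552964/441 ≈ 1.5091e+5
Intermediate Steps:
m(U, V) = 4 + U (m(U, V) = U + 4 = 4 + U)
(404 - 326/m(17, -12))² = (404 - 326/(4 + 17))² = (404 - 326/21)² = (8158/21)² = 66552964/441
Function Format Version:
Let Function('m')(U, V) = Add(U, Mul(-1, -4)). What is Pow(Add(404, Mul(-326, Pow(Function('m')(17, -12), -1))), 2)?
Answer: Rational(66552964, 441) ≈ 1.5091e+5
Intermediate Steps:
Function('m')(U, V) = Add(4, U) (Function('m')(U, V) = Add(U, 4) = Add(4, U))
Pow(Add(404, Mul(-326, Pow(Function('m')(17, -12), -1))), 2) = Pow(Add(404, Mul(-326, Pow(Add(4, 17), -1))), 2) = Pow(Add(404, Mul(-326, Pow(21, -1))), 2) = Pow(Add(404, Mul(-326, Rational(1, 21))), 2) = Pow(Add(404, Rational(-326, 21)), 2) = Pow(Rational(8158, 21), 2) = Rational(66552964, 441)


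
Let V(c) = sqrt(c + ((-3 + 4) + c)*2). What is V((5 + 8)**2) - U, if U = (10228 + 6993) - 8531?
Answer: -8690 + sqrt(509) ≈ -8667.4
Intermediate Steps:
U = 8690 (U = 17221 - 8531 = 8690)
V(c) = sqrt(2 + 3*c) (V(c) = sqrt(c + (1 + c)*2) = sqrt(c + (2 + 2*c)) = sqrt(2 + 3*c))
V((5 + 8)**2) - U = sqrt(2 + 3*(5 + 8)**2) - 1*8690 = sqrt(2 + 3*13**2) - 8690 = sqrt(2 + 3*169) - 8690 = sqrt(2 + 507) - 8690 = sqrt(509) - 8690 = -8690 + sqrt(509)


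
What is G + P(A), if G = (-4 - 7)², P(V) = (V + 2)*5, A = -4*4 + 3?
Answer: 66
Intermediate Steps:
A = -13 (A = -16 + 3 = -13)
P(V) = 10 + 5*V (P(V) = (2 + V)*5 = 10 + 5*V)
G = 121 (G = (-11)² = 121)
G + P(A) = 121 + (10 + 5*(-13)) = 121 + (10 - 65) = 121 - 55 = 66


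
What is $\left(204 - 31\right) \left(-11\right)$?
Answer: $-1903$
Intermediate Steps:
$\left(204 - 31\right) \left(-11\right) = 173 \left(-11\right) = -1903$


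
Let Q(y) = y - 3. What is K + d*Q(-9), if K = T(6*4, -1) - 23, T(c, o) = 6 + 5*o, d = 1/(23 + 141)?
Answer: -905/41 ≈ -22.073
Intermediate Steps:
Q(y) = -3 + y
d = 1/164 ≈ 0.0060976
K = -22 (K = (6 + 5*(-1)) - 23 = (6 - 5) - 23 = 1 - 23 = -22)
K + d*Q(-9) = -22 + (-3 - 9)/164 = -22 + (1/164)*(-12) = -22 - 3/41 = -905/41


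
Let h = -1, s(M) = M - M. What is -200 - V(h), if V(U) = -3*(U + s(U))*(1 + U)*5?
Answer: -200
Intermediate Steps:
s(M) = 0
V(U) = -15*U*(1 + U) (V(U) = -3*(U + 0)*(1 + U)*5 = -3*U*(1 + U)*5 = -15*U*(1 + U))
-200 - V(h) = -200 - 15*(-1)*(-1 - 1*(-1)) = -200 - 15*(-1)*(-1 + 1) = -200 - 15*(-1)*0 = -200 - 1*0 = -200 + 0 = -200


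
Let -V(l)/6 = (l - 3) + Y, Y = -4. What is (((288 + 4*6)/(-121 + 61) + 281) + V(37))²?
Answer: 229441/25 ≈ 9177.6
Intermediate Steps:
V(l) = 42 - 6*l (V(l) = -6*((l - 3) - 4) = -6*((-3 + l) - 4) = -6*(-7 + l) = 42 - 6*l)
(((288 + 4*6)/(-121 + 61) + 281) + V(37))² = (((288 + 4*6)/(-121 + 61) + 281) + (42 - 6*37))² = (((288 + 24)/(-60) + 281) + (42 - 222))² = ((312*(-1/60) + 281) - 180)² = ((-26/5 + 281) - 180)² = (1379/5 - 180)² = (479/5)² = 229441/25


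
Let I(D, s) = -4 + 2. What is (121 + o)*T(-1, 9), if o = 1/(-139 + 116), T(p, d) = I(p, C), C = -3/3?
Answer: -5564/23 ≈ -241.91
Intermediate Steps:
C = -1 (C = -3*1/3 = -1)
I(D, s) = -2
T(p, d) = -2
o = -1/23 (o = 1/(-23) = -1/23 ≈ -0.043478)
(121 + o)*T(-1, 9) = (121 - 1/23)*(-2) = (2782/23)*(-2) = -5564/23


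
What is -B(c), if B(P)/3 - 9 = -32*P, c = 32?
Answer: 3045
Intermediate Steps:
B(P) = 27 - 96*P (B(P) = 27 + 3*(-32*P) = 27 - 96*P)
-B(c) = -(27 - 96*32) = -(27 - 3072) = -1*(-3045) = 3045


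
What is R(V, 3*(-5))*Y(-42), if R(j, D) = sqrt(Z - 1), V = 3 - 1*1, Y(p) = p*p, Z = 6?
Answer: 1764*sqrt(5) ≈ 3944.4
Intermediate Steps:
Y(p) = p**2
V = 2 (V = 3 - 1 = 2)
R(j, D) = sqrt(5) (R(j, D) = sqrt(6 - 1) = sqrt(5))
R(V, 3*(-5))*Y(-42) = sqrt(5)*(-42)**2 = sqrt(5)*1764 = 1764*sqrt(5)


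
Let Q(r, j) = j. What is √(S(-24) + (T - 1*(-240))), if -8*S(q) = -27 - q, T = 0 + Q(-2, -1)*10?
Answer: √3686/4 ≈ 15.178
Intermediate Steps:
T = -10 (T = 0 - 1*10 = 0 - 10 = -10)
S(q) = 27/8 + q/8 (S(q) = -(-27 - q)/8 = 27/8 + q/8)
√(S(-24) + (T - 1*(-240))) = √((27/8 + (⅛)*(-24)) + (-10 - 1*(-240))) = √((27/8 - 3) + (-10 + 240)) = √(3/8 + 230) = √(1843/8) = √3686/4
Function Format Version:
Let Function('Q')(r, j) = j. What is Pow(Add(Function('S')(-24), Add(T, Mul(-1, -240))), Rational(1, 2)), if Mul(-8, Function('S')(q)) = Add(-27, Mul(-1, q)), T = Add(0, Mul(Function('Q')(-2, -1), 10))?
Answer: Mul(Rational(1, 4), Pow(3686, Rational(1, 2))) ≈ 15.178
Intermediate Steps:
T = -10 (T = Add(0, Mul(-1, 10)) = Add(0, -10) = -10)
Function('S')(q) = Add(Rational(27, 8), Mul(Rational(1, 8), q)) (Function('S')(q) = Mul(Rational(-1, 8), Add(-27, Mul(-1, q))) = Add(Rational(27, 8), Mul(Rational(1, 8), q)))
Pow(Add(Function('S')(-24), Add(T, Mul(-1, -240))), Rational(1, 2)) = Pow(Add(Add(Rational(27, 8), Mul(Rational(1, 8), -24)), Add(-10, Mul(-1, -240))), Rational(1, 2)) = Pow(Add(Add(Rational(27, 8), -3), Add(-10, 240)), Rational(1, 2)) = Pow(Add(Rational(3, 8), 230), Rational(1, 2)) = Pow(Rational(1843, 8), Rational(1, 2)) = Mul(Rational(1, 4), Pow(3686, Rational(1, 2)))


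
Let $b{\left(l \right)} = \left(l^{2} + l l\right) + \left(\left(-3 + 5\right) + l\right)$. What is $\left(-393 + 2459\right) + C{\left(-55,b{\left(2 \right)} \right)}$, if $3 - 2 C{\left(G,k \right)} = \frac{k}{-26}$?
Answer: $\frac{53761}{26} \approx 2067.7$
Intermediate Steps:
$b{\left(l \right)} = 2 + l + 2 l^{2}$ ($b{\left(l \right)} = \left(l^{2} + l^{2}\right) + \left(2 + l\right) = 2 l^{2} + \left(2 + l\right) = 2 + l + 2 l^{2}$)
$C{\left(G,k \right)} = \frac{3}{2} + \frac{k}{52}$ ($C{\left(G,k \right)} = \frac{3}{2} - \frac{k \frac{1}{-26}}{2} = \frac{3}{2} - \frac{k \left(- \frac{1}{26}\right)}{2} = \frac{3}{2} - \frac{\left(- \frac{1}{26}\right) k}{2} = \frac{3}{2} + \frac{k}{52}$)
$\left(-393 + 2459\right) + C{\left(-55,b{\left(2 \right)} \right)} = \left(-393 + 2459\right) + \left(\frac{3}{2} + \frac{2 + 2 + 2 \cdot 2^{2}}{52}\right) = 2066 + \left(\frac{3}{2} + \frac{2 + 2 + 2 \cdot 4}{52}\right) = 2066 + \left(\frac{3}{2} + \frac{2 + 2 + 8}{52}\right) = 2066 + \left(\frac{3}{2} + \frac{1}{52} \cdot 12\right) = 2066 + \left(\frac{3}{2} + \frac{3}{13}\right) = 2066 + \frac{45}{26} = \frac{53761}{26}$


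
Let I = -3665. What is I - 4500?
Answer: -8165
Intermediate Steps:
I - 4500 = -3665 - 4500 = -8165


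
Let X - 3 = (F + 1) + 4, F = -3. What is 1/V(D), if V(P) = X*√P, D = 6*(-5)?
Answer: -I*√30/150 ≈ -0.036515*I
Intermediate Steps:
X = 5 (X = 3 + ((-3 + 1) + 4) = 3 + (-2 + 4) = 3 + 2 = 5)
D = -30
V(P) = 5*√P
1/V(D) = 1/(5*√(-30)) = 1/(5*(I*√30)) = 1/(5*I*√30) = -I*√30/150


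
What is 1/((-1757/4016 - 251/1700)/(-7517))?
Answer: 51115600/3979 ≈ 12846.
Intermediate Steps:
1/((-1757/4016 - 251/1700)/(-7517)) = 1/((-1757*1/4016 - 251*1/1700)*(-1/7517)) = 1/((-7/16 - 251/1700)*(-1/7517)) = 1/(-3979/6800*(-1/7517)) = 1/(3979/51115600) = 51115600/3979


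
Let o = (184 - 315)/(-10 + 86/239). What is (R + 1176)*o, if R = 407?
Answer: 49562147/2304 ≈ 21511.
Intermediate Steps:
o = 31309/2304 (o = -131/(-10 + 86*(1/239)) = -131/(-10 + 86/239) = -131/(-2304/239) = -131*(-239/2304) = 31309/2304 ≈ 13.589)
(R + 1176)*o = (407 + 1176)*(31309/2304) = 1583*(31309/2304) = 49562147/2304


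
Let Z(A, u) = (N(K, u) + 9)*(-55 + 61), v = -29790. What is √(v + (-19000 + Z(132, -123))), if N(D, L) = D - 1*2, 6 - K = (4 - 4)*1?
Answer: 2*I*√12178 ≈ 220.71*I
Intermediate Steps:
K = 6 (K = 6 - (4 - 4) = 6 - 0 = 6 - 1*0 = 6 + 0 = 6)
N(D, L) = -2 + D (N(D, L) = D - 2 = -2 + D)
Z(A, u) = 78 (Z(A, u) = ((-2 + 6) + 9)*(-55 + 61) = (4 + 9)*6 = 13*6 = 78)
√(v + (-19000 + Z(132, -123))) = √(-29790 + (-19000 + 78)) = √(-29790 - 18922) = √(-48712) = 2*I*√12178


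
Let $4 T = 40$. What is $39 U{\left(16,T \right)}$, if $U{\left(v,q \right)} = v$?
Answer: $624$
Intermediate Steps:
$T = 10$ ($T = \frac{1}{4} \cdot 40 = 10$)
$39 U{\left(16,T \right)} = 39 \cdot 16 = 624$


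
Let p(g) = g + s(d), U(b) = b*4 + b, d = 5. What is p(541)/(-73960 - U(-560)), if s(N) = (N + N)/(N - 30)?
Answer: -901/118600 ≈ -0.0075970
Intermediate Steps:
s(N) = 2*N/(-30 + N) (s(N) = (2*N)/(-30 + N) = 2*N/(-30 + N))
U(b) = 5*b (U(b) = 4*b + b = 5*b)
p(g) = -⅖ + g (p(g) = g + 2*5/(-30 + 5) = g + 2*5/(-25) = g + 2*5*(-1/25) = g - ⅖ = -⅖ + g)
p(541)/(-73960 - U(-560)) = (-⅖ + 541)/(-73960 - 5*(-560)) = 2703/(5*(-73960 - 1*(-2800))) = 2703/(5*(-73960 + 2800)) = (2703/5)/(-71160) = (2703/5)*(-1/71160) = -901/118600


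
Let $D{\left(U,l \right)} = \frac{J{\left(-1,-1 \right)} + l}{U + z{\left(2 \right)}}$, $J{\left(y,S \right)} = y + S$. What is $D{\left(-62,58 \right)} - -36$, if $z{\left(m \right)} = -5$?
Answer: $\frac{2356}{67} \approx 35.164$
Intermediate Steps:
$J{\left(y,S \right)} = S + y$
$D{\left(U,l \right)} = \frac{-2 + l}{-5 + U}$ ($D{\left(U,l \right)} = \frac{\left(-1 - 1\right) + l}{U - 5} = \frac{-2 + l}{-5 + U}$)
$D{\left(-62,58 \right)} - -36 = \frac{-2 + 58}{-5 - 62} - -36 = \frac{1}{-67} \cdot 56 + \left(-2399 + 2435\right) = \left(- \frac{1}{67}\right) 56 + 36 = - \frac{56}{67} + 36 = \frac{2356}{67}$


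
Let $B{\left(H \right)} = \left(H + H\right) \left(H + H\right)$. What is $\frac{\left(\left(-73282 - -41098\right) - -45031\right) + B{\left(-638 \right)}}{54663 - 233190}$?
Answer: $- \frac{1641023}{178527} \approx -9.192$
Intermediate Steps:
$B{\left(H \right)} = 4 H^{2}$ ($B{\left(H \right)} = 2 H 2 H = 4 H^{2}$)
$\frac{\left(\left(-73282 - -41098\right) - -45031\right) + B{\left(-638 \right)}}{54663 - 233190} = \frac{\left(\left(-73282 - -41098\right) - -45031\right) + 4 \left(-638\right)^{2}}{54663 - 233190} = \frac{\left(\left(-73282 + 41098\right) + 45031\right) + 4 \cdot 407044}{-178527} = \left(\left(-32184 + 45031\right) + 1628176\right) \left(- \frac{1}{178527}\right) = \left(12847 + 1628176\right) \left(- \frac{1}{178527}\right) = 1641023 \left(- \frac{1}{178527}\right) = - \frac{1641023}{178527}$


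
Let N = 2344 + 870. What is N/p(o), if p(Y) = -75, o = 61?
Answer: -3214/75 ≈ -42.853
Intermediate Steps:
N = 3214
N/p(o) = 3214/(-75) = 3214*(-1/75) = -3214/75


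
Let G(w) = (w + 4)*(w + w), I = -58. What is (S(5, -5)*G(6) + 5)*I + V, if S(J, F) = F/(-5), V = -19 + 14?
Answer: -7255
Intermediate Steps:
V = -5
S(J, F) = -F/5 (S(J, F) = F*(-⅕) = -F/5)
G(w) = 2*w*(4 + w) (G(w) = (4 + w)*(2*w) = 2*w*(4 + w))
(S(5, -5)*G(6) + 5)*I + V = ((-⅕*(-5))*(2*6*(4 + 6)) + 5)*(-58) - 5 = (1*(2*6*10) + 5)*(-58) - 5 = (1*120 + 5)*(-58) - 5 = (120 + 5)*(-58) - 5 = 125*(-58) - 5 = -7250 - 5 = -7255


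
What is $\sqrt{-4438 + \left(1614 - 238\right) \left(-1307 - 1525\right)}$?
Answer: $i \sqrt{3901270} \approx 1975.2 i$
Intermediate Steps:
$\sqrt{-4438 + \left(1614 - 238\right) \left(-1307 - 1525\right)} = \sqrt{-4438 + 1376 \left(-2832\right)} = \sqrt{-4438 - 3896832} = \sqrt{-3901270} = i \sqrt{3901270}$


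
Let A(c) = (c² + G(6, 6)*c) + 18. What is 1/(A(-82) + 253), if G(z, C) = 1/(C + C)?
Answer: 6/41929 ≈ 0.00014310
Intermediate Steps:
G(z, C) = 1/(2*C)
A(c) = 18 + c² + c/12 (A(c) = (c² + ((½)/6)*c) + 18 = (c² + ((½)*(⅙))*c) + 18 = (c² + c/12) + 18 = 18 + c² + c/12)
1/(A(-82) + 253) = 1/((18 + (-82)² + (1/12)*(-82)) + 253) = 1/((18 + 6724 - 41/6) + 253) = 1/(40411/6 + 253) = 1/(41929/6) = 6/41929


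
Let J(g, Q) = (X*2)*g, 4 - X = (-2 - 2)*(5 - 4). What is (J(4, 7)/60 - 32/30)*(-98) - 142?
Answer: -142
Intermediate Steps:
X = 8 (X = 4 - (-2 - 2)*(5 - 4) = 4 - (-4) = 4 - 1*(-4) = 4 + 4 = 8)
J(g, Q) = 16*g (J(g, Q) = (8*2)*g = 16*g)
(J(4, 7)/60 - 32/30)*(-98) - 142 = ((16*4)/60 - 32/30)*(-98) - 142 = (64*(1/60) - 32*1/30)*(-98) - 142 = (16/15 - 16/15)*(-98) - 142 = 0*(-98) - 142 = 0 - 142 = -142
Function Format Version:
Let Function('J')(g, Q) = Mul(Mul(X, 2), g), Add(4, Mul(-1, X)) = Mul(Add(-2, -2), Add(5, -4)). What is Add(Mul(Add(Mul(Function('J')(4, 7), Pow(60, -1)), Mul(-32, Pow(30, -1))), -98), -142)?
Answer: -142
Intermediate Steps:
X = 8 (X = Add(4, Mul(-1, Mul(Add(-2, -2), Add(5, -4)))) = Add(4, Mul(-1, Mul(-4, 1))) = Add(4, Mul(-1, -4)) = Add(4, 4) = 8)
Function('J')(g, Q) = Mul(16, g) (Function('J')(g, Q) = Mul(Mul(8, 2), g) = Mul(16, g))
Add(Mul(Add(Mul(Function('J')(4, 7), Pow(60, -1)), Mul(-32, Pow(30, -1))), -98), -142) = Add(Mul(Add(Mul(Mul(16, 4), Pow(60, -1)), Mul(-32, Pow(30, -1))), -98), -142) = Add(Mul(Add(Mul(64, Rational(1, 60)), Mul(-32, Rational(1, 30))), -98), -142) = Add(Mul(Add(Rational(16, 15), Rational(-16, 15)), -98), -142) = Add(Mul(0, -98), -142) = Add(0, -142) = -142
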